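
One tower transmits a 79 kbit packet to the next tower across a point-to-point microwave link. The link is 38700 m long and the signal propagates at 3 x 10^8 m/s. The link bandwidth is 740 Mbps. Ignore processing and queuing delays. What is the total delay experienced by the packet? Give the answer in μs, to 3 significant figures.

236 μs

L = 79000 bits.
Transmission delay = L/R = 79000 / 740000000 = 106.757 μs.
Propagation delay = d/s = 38700 m / 300000000 m/s = 129 μs.
Total = 236 μs.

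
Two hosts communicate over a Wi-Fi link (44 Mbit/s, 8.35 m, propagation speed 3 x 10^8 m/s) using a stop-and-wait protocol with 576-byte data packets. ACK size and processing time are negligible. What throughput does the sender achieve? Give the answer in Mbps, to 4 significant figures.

43.98 Mbps

t_tx = L/R = 4608/44000000 = 0.000104727 s.
t_prop = 8.35/300000000 = 2.78333e-08 s; RTT = 5.56667e-08 s.
Cycle = t_tx + RTT = 0.000104783 s.
Throughput = L / cycle = 4608 / 0.000104783 = 43.98 Mbps.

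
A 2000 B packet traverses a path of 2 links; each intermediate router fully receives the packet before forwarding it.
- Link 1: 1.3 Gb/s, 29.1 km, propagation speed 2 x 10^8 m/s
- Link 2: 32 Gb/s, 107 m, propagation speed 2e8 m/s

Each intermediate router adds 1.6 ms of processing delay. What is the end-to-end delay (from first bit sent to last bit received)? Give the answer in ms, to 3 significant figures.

1.76 ms

L = 2000 × 8 = 16000 bits.
Transmission delays (L/R per hop): 0.0123077, 0.0005 ms; sum = 0.0128077 ms.
Propagation delays (d/s per hop): 0.1455, 0.000535 ms; sum = 0.146035 ms.
Processing at 1 router(s): 1 × 1.6 ms = 1.6 ms.
End-to-end = 1.76 ms.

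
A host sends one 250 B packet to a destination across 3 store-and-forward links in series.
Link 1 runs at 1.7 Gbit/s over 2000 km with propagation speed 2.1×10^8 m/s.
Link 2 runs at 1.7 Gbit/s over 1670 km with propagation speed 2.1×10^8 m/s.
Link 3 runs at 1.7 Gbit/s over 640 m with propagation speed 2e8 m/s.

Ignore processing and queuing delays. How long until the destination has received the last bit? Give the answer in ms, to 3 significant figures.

17.5 ms

L = 250 × 8 = 2000 bits.
Transmission delay per hop = L/R = 2000/1700000000 = 0.00117647 ms; 3 hops → 0.00352941 ms.
Propagation delays (d/s per hop): 9.52381, 7.95238, 0.0032 ms; sum = 17.4794 ms.
End-to-end = 17.5 ms.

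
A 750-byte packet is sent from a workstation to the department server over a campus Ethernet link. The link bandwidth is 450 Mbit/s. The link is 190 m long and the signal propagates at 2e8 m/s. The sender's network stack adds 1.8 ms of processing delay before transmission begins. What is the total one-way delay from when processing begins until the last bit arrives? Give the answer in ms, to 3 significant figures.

L = 750 × 8 = 6000 bits.
Transmission delay = L/R = 6000 / 450000000 = 0.0133333 ms.
Propagation delay = d/s = 190 m / 200000000 m/s = 0.00095 ms.
Plus processing delay 1.8 ms = 1.8 ms.
Total = 1.81 ms.

1.81 ms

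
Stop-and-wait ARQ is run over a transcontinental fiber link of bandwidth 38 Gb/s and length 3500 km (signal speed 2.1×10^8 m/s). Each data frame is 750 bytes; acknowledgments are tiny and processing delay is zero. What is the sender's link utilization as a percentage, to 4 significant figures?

0.0004737 %

t_tx = L/R = 6000/38000000000 = 1.57895e-07 s.
t_prop = 3500000/210000000 = 0.0166667 s; RTT = 0.0333333 s.
Cycle = t_tx + RTT = 0.0333335 s.
Utilization = t_tx / cycle = 1.57895e-07/0.0333335 = 0.0004737 %.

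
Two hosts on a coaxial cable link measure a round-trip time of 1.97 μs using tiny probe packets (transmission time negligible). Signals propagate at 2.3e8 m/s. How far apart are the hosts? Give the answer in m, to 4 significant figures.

One-way propagation = RTT/2 = 0.985 μs.
d = s × t = 2.3e+08 × 9.85e-07 = 226.6 m.

226.6 m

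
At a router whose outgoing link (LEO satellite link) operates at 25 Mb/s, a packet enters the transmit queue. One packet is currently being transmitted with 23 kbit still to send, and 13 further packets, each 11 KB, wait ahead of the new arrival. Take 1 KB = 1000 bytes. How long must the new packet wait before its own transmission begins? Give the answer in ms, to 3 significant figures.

46.7 ms

Each queued packet: L/R = 88000/25000000 = 3.52 ms.
13 queued → 45.76 ms.
Plus remaining 23000 bits of current packet: 0.92 ms.
Queuing delay = 46.7 ms.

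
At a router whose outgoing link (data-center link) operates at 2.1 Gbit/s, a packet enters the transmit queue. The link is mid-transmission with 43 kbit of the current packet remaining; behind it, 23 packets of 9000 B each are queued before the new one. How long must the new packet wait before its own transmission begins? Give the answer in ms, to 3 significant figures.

0.809 ms

Each queued packet: L/R = 72000/2100000000 = 0.0342857 ms.
23 queued → 0.788571 ms.
Plus remaining 43000 bits of current packet: 0.0204762 ms.
Queuing delay = 0.809 ms.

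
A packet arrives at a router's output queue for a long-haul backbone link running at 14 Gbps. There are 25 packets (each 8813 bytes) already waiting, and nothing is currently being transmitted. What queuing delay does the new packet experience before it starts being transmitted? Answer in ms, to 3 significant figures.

Each queued packet: L/R = 70504/14000000000 = 0.005036 ms.
25 queued → 0.1259 ms.
Queuing delay = 0.126 ms.

0.126 ms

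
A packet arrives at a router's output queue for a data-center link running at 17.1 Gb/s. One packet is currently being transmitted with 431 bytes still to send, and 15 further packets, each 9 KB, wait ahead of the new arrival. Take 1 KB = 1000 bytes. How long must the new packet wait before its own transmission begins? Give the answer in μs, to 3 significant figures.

63.4 μs

Each queued packet: L/R = 72000/1.71e+10 = 4.21053 μs.
15 queued → 63.1579 μs.
Plus remaining 3448 bits of current packet: 0.201637 μs.
Queuing delay = 63.4 μs.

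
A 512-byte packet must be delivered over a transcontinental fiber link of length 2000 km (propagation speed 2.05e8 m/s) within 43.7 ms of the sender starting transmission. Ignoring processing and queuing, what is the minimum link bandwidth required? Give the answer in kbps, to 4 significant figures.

120.7 kbps

L = 4096 bits.
Propagation delay = 2000000 / 2.05e+08 = 9.7561 ms.
Transmission budget = 43.7 − 9.7561 = 33.9439 ms.
R ≥ L / t_tx = 4096 bits / 0.0339439 s = 120.7 kbps.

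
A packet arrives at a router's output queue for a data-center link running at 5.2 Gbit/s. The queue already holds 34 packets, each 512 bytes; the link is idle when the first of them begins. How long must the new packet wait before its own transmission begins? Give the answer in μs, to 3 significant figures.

Each queued packet: L/R = 4096/5200000000 = 0.787692 μs.
34 queued → 26.7815 μs.
Queuing delay = 26.8 μs.

26.8 μs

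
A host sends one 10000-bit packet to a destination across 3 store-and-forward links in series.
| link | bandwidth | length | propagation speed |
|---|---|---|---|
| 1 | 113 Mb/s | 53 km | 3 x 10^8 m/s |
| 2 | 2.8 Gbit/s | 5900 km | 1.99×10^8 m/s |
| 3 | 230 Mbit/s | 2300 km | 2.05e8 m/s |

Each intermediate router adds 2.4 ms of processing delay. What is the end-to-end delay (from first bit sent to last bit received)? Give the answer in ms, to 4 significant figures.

Transmission delays (L/R per hop): 0.0884956, 0.00357143, 0.0434783 ms; sum = 0.135545 ms.
Propagation delays (d/s per hop): 0.176667, 29.6482, 11.2195 ms; sum = 41.0444 ms.
Processing at 2 router(s): 2 × 2.4 ms = 4.8 ms.
End-to-end = 45.98 ms.

45.98 ms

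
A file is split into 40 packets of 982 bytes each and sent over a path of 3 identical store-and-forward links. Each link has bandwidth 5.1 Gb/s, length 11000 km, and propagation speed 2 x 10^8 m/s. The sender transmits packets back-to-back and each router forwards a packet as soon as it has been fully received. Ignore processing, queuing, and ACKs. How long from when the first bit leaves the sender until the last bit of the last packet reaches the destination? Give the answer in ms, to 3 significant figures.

Per-hop transmission t_tx = L/R = 7856/5100000000 = 0.00154039 ms.
Per-hop propagation t_prop = 11000000/200000000 = 55 ms.
Pipeline fill: first packet needs 3·t_tx to clear all hops; remaining 39 packets each add one t_tx.
Total = (3+40-1)·t_tx + 3·t_prop = 42·0.00154039 + 3·55 = 165 ms.

165 ms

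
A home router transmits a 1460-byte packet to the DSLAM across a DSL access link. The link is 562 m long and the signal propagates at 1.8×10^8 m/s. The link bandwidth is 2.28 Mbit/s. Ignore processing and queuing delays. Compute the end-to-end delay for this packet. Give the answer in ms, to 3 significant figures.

L = 1460 × 8 = 11680 bits.
Transmission delay = L/R = 11680 / 2280000 = 5.12281 ms.
Propagation delay = d/s = 562 m / 180000000 m/s = 0.00312222 ms.
Total = 5.13 ms.

5.13 ms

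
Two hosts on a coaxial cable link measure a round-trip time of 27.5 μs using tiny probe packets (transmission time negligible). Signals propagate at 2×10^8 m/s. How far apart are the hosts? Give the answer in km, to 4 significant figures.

2.750 km

One-way propagation = RTT/2 = 13.75 μs.
d = s × t = 200000000 × 1.375e-05 = 2.750 km.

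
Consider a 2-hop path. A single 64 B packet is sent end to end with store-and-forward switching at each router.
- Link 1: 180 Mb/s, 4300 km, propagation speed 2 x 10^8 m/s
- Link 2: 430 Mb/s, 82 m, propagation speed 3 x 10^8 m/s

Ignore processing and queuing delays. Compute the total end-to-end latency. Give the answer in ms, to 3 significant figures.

21.5 ms

L = 64 × 8 = 512 bits.
Transmission delays (L/R per hop): 0.00284444, 0.0011907 ms; sum = 0.00403514 ms.
Propagation delays (d/s per hop): 21.5, 0.000273333 ms; sum = 21.5003 ms.
End-to-end = 21.5 ms.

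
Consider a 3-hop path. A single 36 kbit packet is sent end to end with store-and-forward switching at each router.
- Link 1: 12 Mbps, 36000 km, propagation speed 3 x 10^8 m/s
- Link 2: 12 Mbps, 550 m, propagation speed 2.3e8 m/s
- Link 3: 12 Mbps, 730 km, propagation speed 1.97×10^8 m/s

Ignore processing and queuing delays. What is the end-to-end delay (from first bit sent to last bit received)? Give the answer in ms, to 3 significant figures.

133 ms

L = 36000 bits.
Transmission delay per hop = L/R = 36000/12000000 = 3 ms; 3 hops → 9 ms.
Propagation delays (d/s per hop): 120, 0.0023913, 3.70558 ms; sum = 123.708 ms.
End-to-end = 133 ms.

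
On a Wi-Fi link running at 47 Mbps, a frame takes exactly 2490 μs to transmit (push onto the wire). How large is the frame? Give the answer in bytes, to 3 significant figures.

14600 bytes

L = R × t_tx = 47000000 b/s × 0.00249 s = 117030 bits.
In bytes: 117030 / 8 = 14600 bytes.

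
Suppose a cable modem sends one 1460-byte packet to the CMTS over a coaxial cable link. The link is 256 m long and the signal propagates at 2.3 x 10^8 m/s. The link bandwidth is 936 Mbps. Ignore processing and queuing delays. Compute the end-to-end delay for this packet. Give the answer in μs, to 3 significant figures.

13.6 μs

L = 1460 × 8 = 11680 bits.
Transmission delay = L/R = 11680 / 936000000 = 12.4786 μs.
Propagation delay = d/s = 256 m / 2.3e+08 m/s = 1.11304 μs.
Total = 13.6 μs.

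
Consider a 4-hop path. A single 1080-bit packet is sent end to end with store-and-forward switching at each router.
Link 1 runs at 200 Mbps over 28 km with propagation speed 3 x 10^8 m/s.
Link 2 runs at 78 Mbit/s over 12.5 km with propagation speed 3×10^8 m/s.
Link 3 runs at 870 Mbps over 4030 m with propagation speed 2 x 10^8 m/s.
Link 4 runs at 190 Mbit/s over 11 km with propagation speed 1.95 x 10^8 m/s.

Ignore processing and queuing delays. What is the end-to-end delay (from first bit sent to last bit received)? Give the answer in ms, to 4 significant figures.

Transmission delays (L/R per hop): 0.0054, 0.0138462, 0.00124138, 0.00568421 ms; sum = 0.0261717 ms.
Propagation delays (d/s per hop): 0.0933333, 0.0416667, 0.02015, 0.0564103 ms; sum = 0.21156 ms.
End-to-end = 0.2377 ms.

0.2377 ms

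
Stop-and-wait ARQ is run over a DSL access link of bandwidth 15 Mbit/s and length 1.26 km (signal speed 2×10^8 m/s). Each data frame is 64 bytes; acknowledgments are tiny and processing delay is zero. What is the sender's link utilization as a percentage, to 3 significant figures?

73.0 %

t_tx = L/R = 512/15000000 = 3.41333e-05 s.
t_prop = 1260/200000000 = 6.3e-06 s; RTT = 1.26e-05 s.
Cycle = t_tx + RTT = 4.67333e-05 s.
Utilization = t_tx / cycle = 3.41333e-05/4.67333e-05 = 73.0 %.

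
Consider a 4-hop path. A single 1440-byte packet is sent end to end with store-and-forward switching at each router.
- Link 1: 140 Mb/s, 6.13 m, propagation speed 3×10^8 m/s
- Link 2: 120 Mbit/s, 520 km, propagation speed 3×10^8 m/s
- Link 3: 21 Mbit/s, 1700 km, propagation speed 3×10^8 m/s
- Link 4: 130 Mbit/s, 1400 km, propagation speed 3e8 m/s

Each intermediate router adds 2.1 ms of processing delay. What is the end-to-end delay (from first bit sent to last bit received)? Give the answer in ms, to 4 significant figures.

L = 1440 × 8 = 11520 bits.
Transmission delays (L/R per hop): 0.0822857, 0.096, 0.548571, 0.0886154 ms; sum = 0.815473 ms.
Propagation delays (d/s per hop): 2.04333e-05, 1.73333, 5.66667, 4.66667 ms; sum = 12.0667 ms.
Processing at 3 router(s): 3 × 2.1 ms = 6.3 ms.
End-to-end = 19.18 ms.

19.18 ms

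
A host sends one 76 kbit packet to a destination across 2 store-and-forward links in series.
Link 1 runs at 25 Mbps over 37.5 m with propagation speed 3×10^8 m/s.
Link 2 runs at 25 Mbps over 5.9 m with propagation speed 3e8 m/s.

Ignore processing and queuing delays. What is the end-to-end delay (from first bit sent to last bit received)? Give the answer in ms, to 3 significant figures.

6.08 ms

L = 76000 bits.
Transmission delay per hop = L/R = 76000/25000000 = 3.04 ms; 2 hops → 6.08 ms.
Propagation delays (d/s per hop): 0.000125, 1.96667e-05 ms; sum = 0.000144667 ms.
End-to-end = 6.08 ms.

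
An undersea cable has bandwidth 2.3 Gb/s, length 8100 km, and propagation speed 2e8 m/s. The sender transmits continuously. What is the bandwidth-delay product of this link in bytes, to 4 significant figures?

11640000 bytes

Propagation delay = 8100000 / 200000000 = 0.0405 s.
BDP = R × t_prop = 2300000000 × 0.0405 = 93150000 bits.
In bytes: 93150000/8 = 11640000 bytes.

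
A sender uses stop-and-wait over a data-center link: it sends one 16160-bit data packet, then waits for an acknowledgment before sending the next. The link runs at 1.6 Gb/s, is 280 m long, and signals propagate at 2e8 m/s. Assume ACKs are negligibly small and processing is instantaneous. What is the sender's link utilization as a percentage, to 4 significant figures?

t_tx = L/R = 16160/1600000000 = 1.01e-05 s.
t_prop = 280/200000000 = 1.4e-06 s; RTT = 2.8e-06 s.
Cycle = t_tx + RTT = 1.29e-05 s.
Utilization = t_tx / cycle = 1.01e-05/1.29e-05 = 78.29 %.

78.29 %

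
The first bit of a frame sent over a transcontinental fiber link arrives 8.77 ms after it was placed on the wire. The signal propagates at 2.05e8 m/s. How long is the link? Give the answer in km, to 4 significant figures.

1798 km

d = s × t_prop = 2.05e+08 × 0.00877 = 1798 km.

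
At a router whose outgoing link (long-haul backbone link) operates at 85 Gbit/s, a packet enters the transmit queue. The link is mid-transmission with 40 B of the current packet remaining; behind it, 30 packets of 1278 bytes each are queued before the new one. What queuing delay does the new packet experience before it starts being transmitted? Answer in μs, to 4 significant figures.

3.612 μs

Each queued packet: L/R = 10224/85000000000 = 0.120282 μs.
30 queued → 3.60847 μs.
Plus remaining 320 bits of current packet: 0.00376471 μs.
Queuing delay = 3.612 μs.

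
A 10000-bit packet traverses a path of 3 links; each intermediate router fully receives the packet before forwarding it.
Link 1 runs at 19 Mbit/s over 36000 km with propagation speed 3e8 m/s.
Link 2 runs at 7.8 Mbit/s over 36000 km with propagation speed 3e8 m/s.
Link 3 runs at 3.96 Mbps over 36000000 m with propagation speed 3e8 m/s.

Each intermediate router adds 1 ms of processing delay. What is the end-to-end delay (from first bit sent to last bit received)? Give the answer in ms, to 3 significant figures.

Transmission delays (L/R per hop): 0.526316, 1.28205, 2.52525 ms; sum = 4.33362 ms.
Propagation delays (d/s per hop): 120, 120, 120 ms; sum = 360 ms.
Processing at 2 router(s): 2 × 1 ms = 2 ms.
End-to-end = 366 ms.

366 ms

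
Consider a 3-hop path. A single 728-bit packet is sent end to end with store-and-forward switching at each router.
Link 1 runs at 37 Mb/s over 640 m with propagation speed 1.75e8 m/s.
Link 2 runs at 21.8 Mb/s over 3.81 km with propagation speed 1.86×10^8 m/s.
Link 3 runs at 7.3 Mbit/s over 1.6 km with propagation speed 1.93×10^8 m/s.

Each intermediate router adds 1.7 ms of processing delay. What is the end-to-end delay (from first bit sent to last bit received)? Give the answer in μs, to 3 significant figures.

3590 μs

Transmission delays (L/R per hop): 19.6757, 33.3945, 99.726 μs; sum = 152.796 μs.
Propagation delays (d/s per hop): 3.65714, 20.4839, 8.29016 μs; sum = 32.4312 μs.
Processing at 2 router(s): 2 × 1.7 ms = 3400 μs.
End-to-end = 3590 μs.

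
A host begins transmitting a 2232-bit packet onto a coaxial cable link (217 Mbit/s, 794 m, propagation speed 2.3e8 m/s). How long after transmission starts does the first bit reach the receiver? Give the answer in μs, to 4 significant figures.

3.452 μs

First bit experiences only propagation delay: d/s = 794/2.3e+08 = 3.452 μs.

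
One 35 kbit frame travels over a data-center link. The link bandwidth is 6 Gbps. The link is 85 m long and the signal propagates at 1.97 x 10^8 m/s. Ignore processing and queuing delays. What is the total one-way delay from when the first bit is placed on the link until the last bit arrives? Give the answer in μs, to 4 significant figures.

L = 35000 bits.
Transmission delay = L/R = 35000 / 6000000000 = 5.83333 μs.
Propagation delay = d/s = 85 m / 197000000 m/s = 0.431472 μs.
Total = 6.265 μs.

6.265 μs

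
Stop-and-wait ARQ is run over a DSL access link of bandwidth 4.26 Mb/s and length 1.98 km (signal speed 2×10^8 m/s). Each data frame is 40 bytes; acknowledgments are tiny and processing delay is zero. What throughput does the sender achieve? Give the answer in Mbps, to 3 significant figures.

t_tx = L/R = 320/4260000 = 7.51174e-05 s.
t_prop = 1980/200000000 = 9.9e-06 s; RTT = 1.98e-05 s.
Cycle = t_tx + RTT = 9.49174e-05 s.
Throughput = L / cycle = 320 / 9.49174e-05 = 3.37 Mbps.

3.37 Mbps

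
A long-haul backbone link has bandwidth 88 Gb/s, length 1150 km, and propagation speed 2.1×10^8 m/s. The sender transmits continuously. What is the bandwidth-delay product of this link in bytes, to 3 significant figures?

Propagation delay = 1150000 / 210000000 = 0.00547619 s.
BDP = R × t_prop = 88000000000 × 0.00547619 = 481905000 bits.
In bytes: 481905000/8 = 60200000 bytes.

60200000 bytes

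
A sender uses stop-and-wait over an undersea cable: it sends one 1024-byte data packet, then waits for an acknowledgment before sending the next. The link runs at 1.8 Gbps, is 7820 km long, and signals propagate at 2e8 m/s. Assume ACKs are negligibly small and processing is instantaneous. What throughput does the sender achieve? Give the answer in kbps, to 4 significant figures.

104.8 kbps

t_tx = L/R = 8192/1800000000 = 4.55111e-06 s.
t_prop = 7820000/200000000 = 0.0391 s; RTT = 0.0782 s.
Cycle = t_tx + RTT = 0.0782046 s.
Throughput = L / cycle = 8192 / 0.0782046 = 104.8 kbps.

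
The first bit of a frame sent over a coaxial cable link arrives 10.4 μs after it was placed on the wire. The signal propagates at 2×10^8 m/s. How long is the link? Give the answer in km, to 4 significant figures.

d = s × t_prop = 200000000 × 1.04e-05 = 2.080 km.

2.080 km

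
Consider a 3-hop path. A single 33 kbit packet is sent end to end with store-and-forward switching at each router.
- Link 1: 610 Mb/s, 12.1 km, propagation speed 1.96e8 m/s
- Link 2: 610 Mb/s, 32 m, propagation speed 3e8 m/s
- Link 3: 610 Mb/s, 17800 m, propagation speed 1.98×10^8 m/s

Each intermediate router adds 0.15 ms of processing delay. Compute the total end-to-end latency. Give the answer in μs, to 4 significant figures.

614.0 μs

L = 33000 bits.
Transmission delay per hop = L/R = 33000/610000000 = 54.0984 μs; 3 hops → 162.295 μs.
Propagation delays (d/s per hop): 61.7347, 0.106667, 89.899 μs; sum = 151.74 μs.
Processing at 2 router(s): 2 × 0.15 ms = 300 μs.
End-to-end = 614.0 μs.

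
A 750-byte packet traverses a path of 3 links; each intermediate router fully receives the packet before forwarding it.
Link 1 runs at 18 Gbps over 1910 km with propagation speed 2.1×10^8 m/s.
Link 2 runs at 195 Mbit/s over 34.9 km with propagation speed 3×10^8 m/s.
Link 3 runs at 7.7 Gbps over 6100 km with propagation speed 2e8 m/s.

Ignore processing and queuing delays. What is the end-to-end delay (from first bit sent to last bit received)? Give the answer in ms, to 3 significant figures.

39.7 ms

L = 750 × 8 = 6000 bits.
Transmission delays (L/R per hop): 0.000333333, 0.0307692, 0.000779221 ms; sum = 0.0318818 ms.
Propagation delays (d/s per hop): 9.09524, 0.116333, 30.5 ms; sum = 39.7116 ms.
End-to-end = 39.7 ms.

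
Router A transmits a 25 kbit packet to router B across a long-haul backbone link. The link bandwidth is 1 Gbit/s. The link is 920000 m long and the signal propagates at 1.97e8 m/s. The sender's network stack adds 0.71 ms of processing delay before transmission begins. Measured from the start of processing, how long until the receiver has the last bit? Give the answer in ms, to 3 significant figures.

L = 25000 bits.
Transmission delay = L/R = 25000 / 1000000000 = 0.025 ms.
Propagation delay = d/s = 920000 m / 197000000 m/s = 4.67005 ms.
Plus processing delay 0.71 ms = 0.71 ms.
Total = 5.41 ms.

5.41 ms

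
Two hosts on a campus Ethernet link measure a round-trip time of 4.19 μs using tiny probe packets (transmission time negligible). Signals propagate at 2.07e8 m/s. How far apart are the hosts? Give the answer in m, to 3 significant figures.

434 m

One-way propagation = RTT/2 = 2.095 μs.
d = s × t = 2.07e+08 × 2.095e-06 = 434 m.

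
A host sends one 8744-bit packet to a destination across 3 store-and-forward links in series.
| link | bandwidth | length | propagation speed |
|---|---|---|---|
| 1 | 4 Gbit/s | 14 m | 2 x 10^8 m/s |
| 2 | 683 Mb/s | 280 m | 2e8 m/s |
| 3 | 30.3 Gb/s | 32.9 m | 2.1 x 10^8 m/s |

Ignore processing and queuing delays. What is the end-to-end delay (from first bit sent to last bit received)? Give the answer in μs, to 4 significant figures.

Transmission delays (L/R per hop): 2.186, 12.8023, 0.288581 μs; sum = 15.2769 μs.
Propagation delays (d/s per hop): 0.07, 1.4, 0.156667 μs; sum = 1.62667 μs.
End-to-end = 16.90 μs.

16.90 μs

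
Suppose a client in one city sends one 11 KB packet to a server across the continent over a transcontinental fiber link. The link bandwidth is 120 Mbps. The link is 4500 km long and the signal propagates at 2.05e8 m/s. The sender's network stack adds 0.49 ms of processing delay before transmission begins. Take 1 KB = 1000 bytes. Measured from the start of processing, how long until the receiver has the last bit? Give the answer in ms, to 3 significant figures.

L = 88000 bits.
Transmission delay = L/R = 88000 / 120000000 = 0.733333 ms.
Propagation delay = d/s = 4500000 m / 2.05e+08 m/s = 21.9512 ms.
Plus processing delay 0.49 ms = 0.49 ms.
Total = 23.2 ms.

23.2 ms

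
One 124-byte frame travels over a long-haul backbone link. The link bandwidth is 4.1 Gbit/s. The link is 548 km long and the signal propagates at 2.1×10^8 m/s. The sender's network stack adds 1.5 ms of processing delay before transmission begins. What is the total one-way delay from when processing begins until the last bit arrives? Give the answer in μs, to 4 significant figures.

4110 μs

L = 124 × 8 = 992 bits.
Transmission delay = L/R = 992 / 4.1e+09 = 0.241951 μs.
Propagation delay = d/s = 548000 m / 210000000 m/s = 2609.52 μs.
Plus processing delay 1.5 ms = 1500 μs.
Total = 4110 μs.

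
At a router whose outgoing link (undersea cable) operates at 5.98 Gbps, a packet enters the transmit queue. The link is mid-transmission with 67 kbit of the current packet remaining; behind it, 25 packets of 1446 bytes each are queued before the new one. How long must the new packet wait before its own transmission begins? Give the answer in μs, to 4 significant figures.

Each queued packet: L/R = 11568/5980000000 = 1.93445 μs.
25 queued → 48.3612 μs.
Plus remaining 67000 bits of current packet: 11.204 μs.
Queuing delay = 59.57 μs.

59.57 μs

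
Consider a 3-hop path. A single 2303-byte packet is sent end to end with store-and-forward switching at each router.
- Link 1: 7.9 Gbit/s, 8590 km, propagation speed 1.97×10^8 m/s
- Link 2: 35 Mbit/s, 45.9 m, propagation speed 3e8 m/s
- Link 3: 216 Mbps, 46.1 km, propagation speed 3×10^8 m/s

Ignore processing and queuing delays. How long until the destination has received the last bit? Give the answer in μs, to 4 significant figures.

L = 2303 × 8 = 18424 bits.
Transmission delays (L/R per hop): 2.33215, 526.4, 85.2963 μs; sum = 614.028 μs.
Propagation delays (d/s per hop): 43604.1, 0.153, 153.667 μs; sum = 43757.9 μs.
End-to-end = 44370 μs.

44370 μs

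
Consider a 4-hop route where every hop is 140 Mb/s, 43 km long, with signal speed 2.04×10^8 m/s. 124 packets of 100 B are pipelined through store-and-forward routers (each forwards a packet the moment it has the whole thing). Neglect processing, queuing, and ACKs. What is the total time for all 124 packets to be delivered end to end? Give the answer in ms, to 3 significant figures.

1.57 ms

Per-hop transmission t_tx = L/R = 800/140000000 = 0.00571429 ms.
Per-hop propagation t_prop = 43000/204000000 = 0.210784 ms.
Pipeline fill: first packet needs 4·t_tx to clear all hops; remaining 123 packets each add one t_tx.
Total = (4+124-1)·t_tx + 4·t_prop = 127·0.00571429 + 4·0.210784 = 1.57 ms.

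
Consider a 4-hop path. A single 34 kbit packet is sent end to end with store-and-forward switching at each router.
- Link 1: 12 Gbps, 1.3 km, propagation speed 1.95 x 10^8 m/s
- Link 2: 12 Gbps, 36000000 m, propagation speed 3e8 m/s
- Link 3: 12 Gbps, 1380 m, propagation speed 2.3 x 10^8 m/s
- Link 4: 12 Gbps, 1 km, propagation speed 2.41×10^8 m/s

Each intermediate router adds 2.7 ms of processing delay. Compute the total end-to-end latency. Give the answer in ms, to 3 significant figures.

128 ms

L = 34000 bits.
Transmission delay per hop = L/R = 34000/12000000000 = 0.00283333 ms; 4 hops → 0.0113333 ms.
Propagation delays (d/s per hop): 0.00666667, 120, 0.006, 0.00414938 ms; sum = 120.017 ms.
Processing at 3 router(s): 3 × 2.7 ms = 8.1 ms.
End-to-end = 128 ms.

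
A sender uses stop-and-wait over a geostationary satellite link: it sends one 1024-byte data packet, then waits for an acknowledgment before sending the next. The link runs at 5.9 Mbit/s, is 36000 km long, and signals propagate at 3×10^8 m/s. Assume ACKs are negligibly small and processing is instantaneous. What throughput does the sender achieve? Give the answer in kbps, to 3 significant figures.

33.9 kbps

t_tx = L/R = 8192/5900000 = 0.00138847 s.
t_prop = 36000000/300000000 = 0.12 s; RTT = 0.24 s.
Cycle = t_tx + RTT = 0.241388 s.
Throughput = L / cycle = 8192 / 0.241388 = 33.9 kbps.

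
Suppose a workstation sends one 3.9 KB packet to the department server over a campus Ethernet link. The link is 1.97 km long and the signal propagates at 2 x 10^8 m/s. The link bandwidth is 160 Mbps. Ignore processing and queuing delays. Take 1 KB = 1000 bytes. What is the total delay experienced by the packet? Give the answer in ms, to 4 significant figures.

0.2049 ms

L = 31200 bits.
Transmission delay = L/R = 31200 / 160000000 = 0.195 ms.
Propagation delay = d/s = 1970 m / 200000000 m/s = 0.00985 ms.
Total = 0.2049 ms.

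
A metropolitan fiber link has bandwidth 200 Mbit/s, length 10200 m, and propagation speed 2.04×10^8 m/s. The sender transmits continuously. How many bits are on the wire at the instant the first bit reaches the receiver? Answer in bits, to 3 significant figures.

10000 bits

Propagation delay = 10200 / 204000000 = 5e-05 s.
BDP = R × t_prop = 200000000 × 5e-05 = 10000 bits.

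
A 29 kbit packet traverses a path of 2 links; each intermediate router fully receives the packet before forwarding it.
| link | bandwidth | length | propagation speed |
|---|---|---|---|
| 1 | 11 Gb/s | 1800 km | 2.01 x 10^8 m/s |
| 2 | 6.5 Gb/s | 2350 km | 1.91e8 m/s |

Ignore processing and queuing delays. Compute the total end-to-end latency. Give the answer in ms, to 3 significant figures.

21.3 ms

L = 29000 bits.
Transmission delays (L/R per hop): 0.00263636, 0.00446154 ms; sum = 0.0070979 ms.
Propagation delays (d/s per hop): 8.95522, 12.3037 ms; sum = 21.2589 ms.
End-to-end = 21.3 ms.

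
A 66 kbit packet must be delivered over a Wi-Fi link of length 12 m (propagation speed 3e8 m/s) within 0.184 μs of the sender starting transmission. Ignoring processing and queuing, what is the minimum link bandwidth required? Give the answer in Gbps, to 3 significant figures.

458 Gbps

Propagation delay = 12 / 300000000 = 0.04 μs.
Transmission budget = 0.184 − 0.04 = 0.144 μs.
R ≥ L / t_tx = 66000 bits / 1.44e-07 s = 458 Gbps.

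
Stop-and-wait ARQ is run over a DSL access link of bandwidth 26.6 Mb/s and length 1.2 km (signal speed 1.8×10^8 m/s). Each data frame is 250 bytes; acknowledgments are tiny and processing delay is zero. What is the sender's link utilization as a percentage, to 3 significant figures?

84.9 %

t_tx = L/R = 2000/26600000 = 7.5188e-05 s.
t_prop = 1200/180000000 = 6.66667e-06 s; RTT = 1.33333e-05 s.
Cycle = t_tx + RTT = 8.85213e-05 s.
Utilization = t_tx / cycle = 7.5188e-05/8.85213e-05 = 84.9 %.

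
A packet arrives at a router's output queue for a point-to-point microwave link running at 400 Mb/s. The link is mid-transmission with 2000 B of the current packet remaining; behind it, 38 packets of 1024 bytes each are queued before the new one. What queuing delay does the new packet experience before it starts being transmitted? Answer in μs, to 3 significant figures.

818 μs

Each queued packet: L/R = 8192/400000000 = 20.48 μs.
38 queued → 778.24 μs.
Plus remaining 16000 bits of current packet: 40 μs.
Queuing delay = 818 μs.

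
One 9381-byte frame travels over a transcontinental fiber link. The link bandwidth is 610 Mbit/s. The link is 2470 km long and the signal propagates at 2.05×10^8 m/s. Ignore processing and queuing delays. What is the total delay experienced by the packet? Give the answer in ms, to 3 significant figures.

L = 9381 × 8 = 75048 bits.
Transmission delay = L/R = 75048 / 610000000 = 0.12303 ms.
Propagation delay = d/s = 2470000 m / 2.05e+08 m/s = 12.0488 ms.
Total = 12.2 ms.

12.2 ms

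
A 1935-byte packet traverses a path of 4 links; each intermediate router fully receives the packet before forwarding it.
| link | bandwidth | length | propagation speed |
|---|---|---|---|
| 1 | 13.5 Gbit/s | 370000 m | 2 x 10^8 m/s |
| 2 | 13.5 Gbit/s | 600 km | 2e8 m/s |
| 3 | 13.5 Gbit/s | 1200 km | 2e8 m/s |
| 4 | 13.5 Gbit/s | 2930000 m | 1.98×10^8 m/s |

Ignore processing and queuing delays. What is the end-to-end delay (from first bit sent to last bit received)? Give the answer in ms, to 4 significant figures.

L = 1935 × 8 = 15480 bits.
Transmission delay per hop = L/R = 15480/13500000000 = 0.00114667 ms; 4 hops → 0.00458667 ms.
Propagation delays (d/s per hop): 1.85, 3, 6, 14.798 ms; sum = 25.648 ms.
End-to-end = 25.65 ms.

25.65 ms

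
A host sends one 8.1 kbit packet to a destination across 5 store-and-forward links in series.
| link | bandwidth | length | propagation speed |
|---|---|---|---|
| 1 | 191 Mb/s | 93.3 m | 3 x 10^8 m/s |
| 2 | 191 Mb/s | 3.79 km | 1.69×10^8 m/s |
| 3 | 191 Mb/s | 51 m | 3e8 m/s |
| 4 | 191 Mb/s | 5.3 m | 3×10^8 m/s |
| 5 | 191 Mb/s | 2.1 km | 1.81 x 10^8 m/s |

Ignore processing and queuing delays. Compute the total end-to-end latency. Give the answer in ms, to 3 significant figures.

L = 8100 bits.
Transmission delay per hop = L/R = 8100/191000000 = 0.0424084 ms; 5 hops → 0.212042 ms.
Propagation delays (d/s per hop): 0.000311, 0.022426, 0.00017, 1.76667e-05, 0.0116022 ms; sum = 0.0345269 ms.
End-to-end = 0.247 ms.

0.247 ms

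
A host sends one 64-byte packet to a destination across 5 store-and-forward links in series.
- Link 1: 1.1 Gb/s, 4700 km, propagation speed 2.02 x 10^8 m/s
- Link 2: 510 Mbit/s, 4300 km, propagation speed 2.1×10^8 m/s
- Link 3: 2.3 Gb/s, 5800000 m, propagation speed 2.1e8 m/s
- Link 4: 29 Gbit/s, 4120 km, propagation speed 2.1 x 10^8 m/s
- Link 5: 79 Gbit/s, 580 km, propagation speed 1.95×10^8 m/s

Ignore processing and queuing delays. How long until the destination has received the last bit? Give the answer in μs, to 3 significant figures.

L = 64 × 8 = 512 bits.
Transmission delays (L/R per hop): 0.465455, 1.00392, 0.222609, 0.0176552, 0.00648101 μs; sum = 1.71612 μs.
Propagation delays (d/s per hop): 23267.3, 20476.2, 27619, 19619, 2974.36 μs; sum = 93956 μs.
End-to-end = 94000 μs.

94000 μs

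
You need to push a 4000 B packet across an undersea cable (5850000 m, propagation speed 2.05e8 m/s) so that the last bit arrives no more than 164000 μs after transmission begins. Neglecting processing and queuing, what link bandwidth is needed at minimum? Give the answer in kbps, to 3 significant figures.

L = 32000 bits.
Propagation delay = 5850000 / 2.05e+08 = 28536.6 μs.
Transmission budget = 164000 − 28536.6 = 135463 μs.
R ≥ L / t_tx = 32000 bits / 0.135463 s = 236 kbps.

236 kbps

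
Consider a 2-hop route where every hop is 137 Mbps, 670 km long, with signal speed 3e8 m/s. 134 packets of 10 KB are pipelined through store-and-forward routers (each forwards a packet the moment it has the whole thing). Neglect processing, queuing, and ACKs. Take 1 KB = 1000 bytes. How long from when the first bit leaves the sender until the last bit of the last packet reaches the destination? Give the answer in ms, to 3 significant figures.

Per-hop transmission t_tx = L/R = 80000/137000000 = 0.583942 ms.
Per-hop propagation t_prop = 670000/300000000 = 2.23333 ms.
Pipeline fill: first packet needs 2·t_tx to clear all hops; remaining 133 packets each add one t_tx.
Total = (2+134-1)·t_tx + 2·t_prop = 135·0.583942 + 2·2.23333 = 83.3 ms.

83.3 ms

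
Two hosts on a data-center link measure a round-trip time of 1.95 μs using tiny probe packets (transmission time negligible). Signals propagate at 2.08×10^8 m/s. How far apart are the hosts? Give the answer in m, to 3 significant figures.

203 m

One-way propagation = RTT/2 = 0.975 μs.
d = s × t = 208000000 × 9.75e-07 = 203 m.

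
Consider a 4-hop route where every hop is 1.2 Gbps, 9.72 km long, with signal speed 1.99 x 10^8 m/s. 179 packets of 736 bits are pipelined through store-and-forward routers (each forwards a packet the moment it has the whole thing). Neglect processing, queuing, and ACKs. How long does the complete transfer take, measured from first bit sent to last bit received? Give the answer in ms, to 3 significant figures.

0.307 ms

Per-hop transmission t_tx = L/R = 736/1200000000 = 0.000613333 ms.
Per-hop propagation t_prop = 9720/199000000 = 0.0488442 ms.
Pipeline fill: first packet needs 4·t_tx to clear all hops; remaining 178 packets each add one t_tx.
Total = (4+179-1)·t_tx + 4·t_prop = 182·0.000613333 + 4·0.0488442 = 0.307 ms.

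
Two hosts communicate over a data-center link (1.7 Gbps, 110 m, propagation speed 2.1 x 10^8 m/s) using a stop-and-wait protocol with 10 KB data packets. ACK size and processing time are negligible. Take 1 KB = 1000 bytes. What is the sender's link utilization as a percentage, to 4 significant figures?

97.82 %

t_tx = L/R = 80000/1700000000 = 4.70588e-05 s.
t_prop = 110/210000000 = 5.2381e-07 s; RTT = 1.04762e-06 s.
Cycle = t_tx + RTT = 4.81064e-05 s.
Utilization = t_tx / cycle = 4.70588e-05/4.81064e-05 = 97.82 %.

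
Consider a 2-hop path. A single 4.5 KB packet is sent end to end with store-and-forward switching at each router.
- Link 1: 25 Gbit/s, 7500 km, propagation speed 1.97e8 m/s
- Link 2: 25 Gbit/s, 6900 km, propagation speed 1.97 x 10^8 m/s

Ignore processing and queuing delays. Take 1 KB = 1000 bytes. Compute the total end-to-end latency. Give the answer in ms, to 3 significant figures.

73.1 ms

L = 36000 bits.
Transmission delay per hop = L/R = 36000/25000000000 = 0.00144 ms; 2 hops → 0.00288 ms.
Propagation delays (d/s per hop): 38.0711, 35.0254 ms; sum = 73.0964 ms.
End-to-end = 73.1 ms.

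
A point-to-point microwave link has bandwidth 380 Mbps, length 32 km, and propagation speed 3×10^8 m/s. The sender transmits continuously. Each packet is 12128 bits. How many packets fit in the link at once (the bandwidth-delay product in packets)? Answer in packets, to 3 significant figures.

3.34 packets

Propagation delay = 32000 / 300000000 = 0.000106667 s.
BDP = R × t_prop = 380000000 × 0.000106667 = 40533.3 bits.
In packets of 12128 bits: 3.34 packets.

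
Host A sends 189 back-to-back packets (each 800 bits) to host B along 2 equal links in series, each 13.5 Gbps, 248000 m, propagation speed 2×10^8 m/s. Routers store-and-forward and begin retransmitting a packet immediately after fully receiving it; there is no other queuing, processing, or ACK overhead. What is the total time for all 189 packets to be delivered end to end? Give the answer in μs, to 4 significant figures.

2491 μs

Per-hop transmission t_tx = L/R = 800/13500000000 = 0.0592593 μs.
Per-hop propagation t_prop = 248000/200000000 = 1240 μs.
Pipeline fill: first packet needs 2·t_tx to clear all hops; remaining 188 packets each add one t_tx.
Total = (2+189-1)·t_tx + 2·t_prop = 190·0.0592593 + 2·1240 = 2491 μs.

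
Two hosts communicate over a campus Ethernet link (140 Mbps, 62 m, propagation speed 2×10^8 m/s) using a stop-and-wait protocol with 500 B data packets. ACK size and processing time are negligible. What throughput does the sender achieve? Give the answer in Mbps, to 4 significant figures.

t_tx = L/R = 4000/140000000 = 2.85714e-05 s.
t_prop = 62/200000000 = 3.1e-07 s; RTT = 6.2e-07 s.
Cycle = t_tx + RTT = 2.91914e-05 s.
Throughput = L / cycle = 4000 / 2.91914e-05 = 137.0 Mbps.

137.0 Mbps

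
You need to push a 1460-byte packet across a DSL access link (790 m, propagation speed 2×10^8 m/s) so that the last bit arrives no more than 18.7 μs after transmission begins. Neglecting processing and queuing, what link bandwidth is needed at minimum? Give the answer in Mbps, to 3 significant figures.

792 Mbps

L = 11680 bits.
Propagation delay = 790 / 200000000 = 3.95 μs.
Transmission budget = 18.7 − 3.95 = 14.75 μs.
R ≥ L / t_tx = 11680 bits / 1.475e-05 s = 792 Mbps.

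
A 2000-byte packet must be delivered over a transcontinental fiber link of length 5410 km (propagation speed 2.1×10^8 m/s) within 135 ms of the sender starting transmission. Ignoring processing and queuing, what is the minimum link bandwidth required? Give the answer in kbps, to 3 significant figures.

L = 16000 bits.
Propagation delay = 5410000 / 210000000 = 25.7619 ms.
Transmission budget = 135 − 25.7619 = 109.238 ms.
R ≥ L / t_tx = 16000 bits / 0.109238 s = 146 kbps.

146 kbps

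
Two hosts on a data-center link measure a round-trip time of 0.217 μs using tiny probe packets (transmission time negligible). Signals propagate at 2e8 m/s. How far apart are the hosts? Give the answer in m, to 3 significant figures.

21.7 m

One-way propagation = RTT/2 = 0.1085 μs.
d = s × t = 200000000 × 1.085e-07 = 21.7 m.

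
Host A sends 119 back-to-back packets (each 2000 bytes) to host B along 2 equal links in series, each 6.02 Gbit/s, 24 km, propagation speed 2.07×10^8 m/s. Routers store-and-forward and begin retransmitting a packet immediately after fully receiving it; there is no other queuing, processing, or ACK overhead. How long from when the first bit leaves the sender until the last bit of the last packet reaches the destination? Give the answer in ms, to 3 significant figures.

Per-hop transmission t_tx = L/R = 16000/6020000000 = 0.00265781 ms.
Per-hop propagation t_prop = 24000/2.07e+08 = 0.115942 ms.
Pipeline fill: first packet needs 2·t_tx to clear all hops; remaining 118 packets each add one t_tx.
Total = (2+119-1)·t_tx + 2·t_prop = 120·0.00265781 + 2·0.115942 = 0.551 ms.

0.551 ms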